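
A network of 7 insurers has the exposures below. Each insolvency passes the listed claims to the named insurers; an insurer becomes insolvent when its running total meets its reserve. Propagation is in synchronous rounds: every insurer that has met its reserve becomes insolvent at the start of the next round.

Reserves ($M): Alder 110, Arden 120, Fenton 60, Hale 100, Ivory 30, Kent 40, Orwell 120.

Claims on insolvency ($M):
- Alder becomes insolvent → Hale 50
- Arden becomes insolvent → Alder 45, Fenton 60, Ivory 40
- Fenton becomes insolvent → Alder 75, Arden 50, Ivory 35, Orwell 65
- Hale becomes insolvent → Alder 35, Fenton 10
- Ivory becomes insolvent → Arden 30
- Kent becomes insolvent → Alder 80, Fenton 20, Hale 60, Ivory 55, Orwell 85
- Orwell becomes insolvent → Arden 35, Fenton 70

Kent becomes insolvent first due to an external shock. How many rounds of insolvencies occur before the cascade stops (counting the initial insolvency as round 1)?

2

Round 1 — Kent becomes insolvent (initial).
  Alder: +80 → 80 < 110
  Fenton: +20 → 20 < 60
  Hale: +60 → 60 < 100
  Ivory: +55 → 55 ≥ 30
  Orwell: +85 → 85 < 120
Round 2 — Ivory becomes insolvent.
  Arden: +30 → 30 < 120
No further insolvencies.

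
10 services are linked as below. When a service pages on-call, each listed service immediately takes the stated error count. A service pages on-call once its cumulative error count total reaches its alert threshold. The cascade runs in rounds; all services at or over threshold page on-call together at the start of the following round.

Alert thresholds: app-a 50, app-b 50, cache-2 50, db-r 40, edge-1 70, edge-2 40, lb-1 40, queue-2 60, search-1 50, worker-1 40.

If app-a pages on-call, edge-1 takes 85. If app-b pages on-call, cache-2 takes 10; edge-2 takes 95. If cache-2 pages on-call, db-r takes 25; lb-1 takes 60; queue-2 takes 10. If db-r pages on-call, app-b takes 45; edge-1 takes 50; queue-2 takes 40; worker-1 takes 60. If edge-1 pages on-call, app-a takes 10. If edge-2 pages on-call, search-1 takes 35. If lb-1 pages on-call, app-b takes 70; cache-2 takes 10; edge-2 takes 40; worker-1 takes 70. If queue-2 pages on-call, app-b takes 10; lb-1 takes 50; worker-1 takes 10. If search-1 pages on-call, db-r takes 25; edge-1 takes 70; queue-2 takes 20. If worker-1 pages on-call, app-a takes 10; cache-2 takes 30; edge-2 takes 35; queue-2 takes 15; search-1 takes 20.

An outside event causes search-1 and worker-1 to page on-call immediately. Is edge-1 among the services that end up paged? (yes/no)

yes

Round 1 — search-1, worker-1 page on-call (initial).
  app-a: +10 → 10 < 50
  cache-2: +30 → 30 < 50
  db-r: +25 → 25 < 40
  edge-1: +70 → 70 ≥ 70
  edge-2: +35 → 35 < 40
  queue-2: +20+15 → 35 < 60
Round 2 — edge-1 pages on-call.
  app-a: +10 → 20 < 50
No further pages.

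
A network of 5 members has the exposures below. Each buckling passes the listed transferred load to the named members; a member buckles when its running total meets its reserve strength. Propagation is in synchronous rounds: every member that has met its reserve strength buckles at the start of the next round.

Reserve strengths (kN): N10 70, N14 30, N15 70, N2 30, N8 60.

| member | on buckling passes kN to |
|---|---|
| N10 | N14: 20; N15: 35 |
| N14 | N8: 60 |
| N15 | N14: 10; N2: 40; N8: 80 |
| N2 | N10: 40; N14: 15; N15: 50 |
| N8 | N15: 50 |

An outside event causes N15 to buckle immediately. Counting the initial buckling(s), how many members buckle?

3

Round 1 — N15 buckles (initial).
  N14: +10 → 10 < 30
  N2: +40 → 40 ≥ 30
  N8: +80 → 80 ≥ 60
Round 2 — N2, N8 buckle.
  N10: +40 → 40 < 70
  N14: +15 → 25 < 30
No further bucklings.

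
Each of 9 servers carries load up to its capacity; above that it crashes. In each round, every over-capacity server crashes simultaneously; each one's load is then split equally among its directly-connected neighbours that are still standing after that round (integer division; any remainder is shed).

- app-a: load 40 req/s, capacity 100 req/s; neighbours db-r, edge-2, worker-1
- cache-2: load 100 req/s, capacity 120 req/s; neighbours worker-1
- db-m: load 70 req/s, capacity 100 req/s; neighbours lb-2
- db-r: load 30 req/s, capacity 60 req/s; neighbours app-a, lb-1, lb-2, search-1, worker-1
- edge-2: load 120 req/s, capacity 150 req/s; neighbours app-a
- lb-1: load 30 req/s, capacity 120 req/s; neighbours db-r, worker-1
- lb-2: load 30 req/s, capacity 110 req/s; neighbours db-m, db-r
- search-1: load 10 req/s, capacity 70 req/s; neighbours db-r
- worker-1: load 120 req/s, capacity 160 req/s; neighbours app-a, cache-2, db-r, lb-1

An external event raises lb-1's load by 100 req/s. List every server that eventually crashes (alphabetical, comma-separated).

app-a, cache-2, db-r, edge-2, lb-1, worker-1

Round 1 — lb-1 at 130 > 120. lb-1 crashes.
  lb-1 sheds 130 req/s to db-r, worker-1: 65 each.
    db-r: 30+65 = 95 > 60
    worker-1: 120+65 = 185 > 160
Round 2 — db-r, worker-1 crash.
  db-r sheds 95 req/s to app-a, lb-2, search-1: 31 each (2 lost).
    app-a: 40+31 = 71 ≤ 100
    lb-2: 30+31 = 61 ≤ 110
    search-1: 10+31 = 41 ≤ 70
  worker-1 sheds 185 req/s to app-a, cache-2: 92 each (1 lost).
    app-a: 71+92 = 163 > 100
    cache-2: 100+92 = 192 > 120
Round 3 — app-a, cache-2 crash.
  app-a sheds 163 req/s to edge-2: 163 each.
    edge-2: 120+163 = 283 > 150
  cache-2 sheds 192 req/s: no online neighbours, lost.
Round 4 — edge-2 crashes.
  edge-2 sheds 283 req/s: no online neighbours, lost.
No further crashes.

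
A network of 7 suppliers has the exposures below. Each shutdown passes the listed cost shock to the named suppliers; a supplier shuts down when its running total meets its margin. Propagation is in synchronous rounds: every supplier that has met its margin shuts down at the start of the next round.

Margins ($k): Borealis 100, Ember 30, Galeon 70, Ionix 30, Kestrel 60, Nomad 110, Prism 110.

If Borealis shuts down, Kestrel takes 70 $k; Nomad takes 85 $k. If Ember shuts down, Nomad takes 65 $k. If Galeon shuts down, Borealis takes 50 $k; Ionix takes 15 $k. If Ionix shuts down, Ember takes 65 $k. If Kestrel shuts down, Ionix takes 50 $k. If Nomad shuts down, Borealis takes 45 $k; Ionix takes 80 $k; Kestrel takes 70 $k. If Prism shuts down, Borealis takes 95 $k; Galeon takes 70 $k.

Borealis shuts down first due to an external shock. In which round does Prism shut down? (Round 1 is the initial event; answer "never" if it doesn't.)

never

Round 1 — Borealis shuts down (initial).
  Kestrel: +70 → 70 ≥ 60
  Nomad: +85 → 85 < 110
Round 2 — Kestrel shuts down.
  Ionix: +50 → 50 ≥ 30
Round 3 — Ionix shuts down.
  Ember: +65 → 65 ≥ 30
Round 4 — Ember shuts down.
  Nomad: +65 → 150 ≥ 110
Round 5 — Nomad shuts down.
No further shutdowns.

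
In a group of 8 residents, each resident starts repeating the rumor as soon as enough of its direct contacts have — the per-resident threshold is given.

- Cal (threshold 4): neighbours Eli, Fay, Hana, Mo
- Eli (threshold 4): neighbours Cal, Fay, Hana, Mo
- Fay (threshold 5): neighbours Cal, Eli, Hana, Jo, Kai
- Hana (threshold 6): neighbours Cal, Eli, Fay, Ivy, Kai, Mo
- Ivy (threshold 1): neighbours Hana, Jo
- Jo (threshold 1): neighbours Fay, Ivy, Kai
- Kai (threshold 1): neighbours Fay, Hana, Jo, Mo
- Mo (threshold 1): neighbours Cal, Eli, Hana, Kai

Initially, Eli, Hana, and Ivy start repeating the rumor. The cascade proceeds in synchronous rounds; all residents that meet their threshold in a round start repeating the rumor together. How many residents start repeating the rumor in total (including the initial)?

Round 1 — Eli, Hana, Ivy start repeating the rumor (initial).
Round 2 — checking thresholds:
  Cal: 2 of 4 neighbours < 4, below threshold.
  Fay: 2 of 5 neighbours < 5, below threshold.
  Jo: 1 of 3 neighbours ≥ 1, starts repeating the rumor.
  Kai: 1 of 4 neighbours ≥ 1, starts repeating the rumor.
  Mo: 2 of 4 neighbours ≥ 1, starts repeating the rumor.
Round 3 — no new spreads; cascade stops.

6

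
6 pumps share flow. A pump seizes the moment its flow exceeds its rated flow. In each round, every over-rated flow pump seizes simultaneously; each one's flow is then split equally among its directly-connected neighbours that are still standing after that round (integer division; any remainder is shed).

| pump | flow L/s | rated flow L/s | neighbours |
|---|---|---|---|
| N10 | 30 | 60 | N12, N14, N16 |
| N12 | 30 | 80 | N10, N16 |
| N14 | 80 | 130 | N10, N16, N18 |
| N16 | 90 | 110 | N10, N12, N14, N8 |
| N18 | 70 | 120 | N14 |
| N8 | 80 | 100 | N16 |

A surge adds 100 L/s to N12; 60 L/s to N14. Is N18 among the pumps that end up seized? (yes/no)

Round 1 — N12 at 130 > 80; N14 at 140 > 130. N12, N14 seize.
  N12 sheds 130 L/s to N10, N16: 65 each.
    N10: 30+65 = 95 > 60
    N16: 90+65 = 155 > 110
  N14 sheds 140 L/s to N10, N16, N18: 46 each (2 lost).
    N10: 95+46 = 141 > 60
    N16: 155+46 = 201 > 110
    N18: 70+46 = 116 ≤ 120
Round 2 — N10, N16 seize.
  N10 sheds 141 L/s: no online neighbours, lost.
  N16 sheds 201 L/s to N8: 201 each.
    N8: 80+201 = 281 > 100
Round 3 — N8 seizes.
  N8 sheds 281 L/s: no online neighbours, lost.
No further seizures.

no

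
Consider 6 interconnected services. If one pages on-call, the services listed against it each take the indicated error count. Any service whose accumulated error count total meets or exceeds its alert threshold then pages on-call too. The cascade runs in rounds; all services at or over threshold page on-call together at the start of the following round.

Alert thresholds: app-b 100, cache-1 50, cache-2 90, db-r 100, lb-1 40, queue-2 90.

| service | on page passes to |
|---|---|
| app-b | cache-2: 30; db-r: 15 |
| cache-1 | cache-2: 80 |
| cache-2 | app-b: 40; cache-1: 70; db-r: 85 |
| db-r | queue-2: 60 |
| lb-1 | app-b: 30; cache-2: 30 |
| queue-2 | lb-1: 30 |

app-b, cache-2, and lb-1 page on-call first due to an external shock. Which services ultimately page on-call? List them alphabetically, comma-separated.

app-b, cache-1, cache-2, db-r, lb-1

Round 1 — app-b, cache-2, lb-1 page on-call (initial).
  cache-1: +70 → 70 ≥ 50
  db-r: +15+85 → 100 ≥ 100
Round 2 — cache-1, db-r page on-call.
  queue-2: +60 → 60 < 90
No further pages.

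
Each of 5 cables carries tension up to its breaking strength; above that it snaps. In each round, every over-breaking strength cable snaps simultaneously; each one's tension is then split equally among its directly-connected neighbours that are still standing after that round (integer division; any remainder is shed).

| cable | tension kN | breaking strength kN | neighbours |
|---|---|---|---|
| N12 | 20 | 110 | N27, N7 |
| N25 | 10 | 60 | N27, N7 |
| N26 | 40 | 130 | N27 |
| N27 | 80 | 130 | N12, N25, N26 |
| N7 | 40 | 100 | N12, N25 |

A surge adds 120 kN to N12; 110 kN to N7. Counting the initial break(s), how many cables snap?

5

Round 1 — N12 at 140 > 110; N7 at 150 > 100. N12, N7 snap.
  N12 sheds 140 kN to N27: 140 each.
    N27: 80+140 = 220 > 130
  N7 sheds 150 kN to N25: 150 each.
    N25: 10+150 = 160 > 60
Round 2 — N25, N27 snap.
  N25 sheds 160 kN: no online neighbours, lost.
  N27 sheds 220 kN to N26: 220 each.
    N26: 40+220 = 260 > 130
Round 3 — N26 snaps.
  N26 sheds 260 kN: no online neighbours, lost.
No further breaks.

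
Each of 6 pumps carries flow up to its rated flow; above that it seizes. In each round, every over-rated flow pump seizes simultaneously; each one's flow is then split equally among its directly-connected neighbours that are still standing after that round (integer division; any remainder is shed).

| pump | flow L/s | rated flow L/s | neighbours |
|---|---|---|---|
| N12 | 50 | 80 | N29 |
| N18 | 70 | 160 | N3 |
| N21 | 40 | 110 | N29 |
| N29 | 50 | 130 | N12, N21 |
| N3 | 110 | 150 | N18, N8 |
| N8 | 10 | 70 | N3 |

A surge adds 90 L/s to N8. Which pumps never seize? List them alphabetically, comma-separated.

N12, N21, N29

Round 1 — N8 at 100 > 70. N8 seizes.
  N8 sheds 100 L/s to N3: 100 each.
    N3: 110+100 = 210 > 150
Round 2 — N3 seizes.
  N3 sheds 210 L/s to N18: 210 each.
    N18: 70+210 = 280 > 160
Round 3 — N18 seizes.
  N18 sheds 280 L/s: no online neighbours, lost.
No further seizures.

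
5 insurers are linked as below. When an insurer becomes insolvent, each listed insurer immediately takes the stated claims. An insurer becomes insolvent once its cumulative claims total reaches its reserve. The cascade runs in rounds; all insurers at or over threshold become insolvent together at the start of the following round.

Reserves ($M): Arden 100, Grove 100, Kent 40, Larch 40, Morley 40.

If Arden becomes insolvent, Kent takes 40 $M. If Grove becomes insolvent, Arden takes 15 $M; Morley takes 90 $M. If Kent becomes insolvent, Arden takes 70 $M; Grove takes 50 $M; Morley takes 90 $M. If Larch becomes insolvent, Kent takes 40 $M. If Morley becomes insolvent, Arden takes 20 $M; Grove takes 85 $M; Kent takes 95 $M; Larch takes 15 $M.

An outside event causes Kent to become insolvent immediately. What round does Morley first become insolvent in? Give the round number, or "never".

2

Round 1 — Kent becomes insolvent (initial).
  Arden: +70 → 70 < 100
  Grove: +50 → 50 < 100
  Morley: +90 → 90 ≥ 40
Round 2 — Morley becomes insolvent.
  Arden: +20 → 90 < 100
  Grove: +85 → 135 ≥ 100
  Larch: +15 → 15 < 40
Round 3 — Grove becomes insolvent.
  Arden: +15 → 105 ≥ 100
Round 4 — Arden becomes insolvent.
No further insolvencies.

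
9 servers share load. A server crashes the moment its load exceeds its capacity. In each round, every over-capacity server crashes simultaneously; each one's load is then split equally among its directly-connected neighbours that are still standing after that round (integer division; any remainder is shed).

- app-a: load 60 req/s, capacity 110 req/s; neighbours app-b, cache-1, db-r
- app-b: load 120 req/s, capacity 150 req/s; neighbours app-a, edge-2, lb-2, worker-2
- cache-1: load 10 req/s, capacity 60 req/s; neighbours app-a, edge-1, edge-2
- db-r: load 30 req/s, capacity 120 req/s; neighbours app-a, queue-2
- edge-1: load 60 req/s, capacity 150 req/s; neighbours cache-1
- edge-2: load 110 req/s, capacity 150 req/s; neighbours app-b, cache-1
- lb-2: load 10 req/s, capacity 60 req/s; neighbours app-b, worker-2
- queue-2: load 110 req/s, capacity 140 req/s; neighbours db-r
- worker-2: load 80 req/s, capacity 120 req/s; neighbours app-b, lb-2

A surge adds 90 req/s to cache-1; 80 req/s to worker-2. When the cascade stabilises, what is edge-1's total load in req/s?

93

Round 1 — cache-1 at 100 > 60; worker-2 at 160 > 120. cache-1, worker-2 crash.
  cache-1 sheds 100 req/s to app-a, edge-1, edge-2: 33 each (1 lost).
    app-a: 60+33 = 93 ≤ 110
    edge-1: 60+33 = 93 ≤ 150
    edge-2: 110+33 = 143 ≤ 150
  worker-2 sheds 160 req/s to app-b, lb-2: 80 each.
    app-b: 120+80 = 200 > 150
    lb-2: 10+80 = 90 > 60
Round 2 — app-b, lb-2 crash.
  app-b sheds 200 req/s to app-a, edge-2: 100 each.
    app-a: 93+100 = 193 > 110
    edge-2: 143+100 = 243 > 150
  lb-2 sheds 90 req/s: no online neighbours, lost.
Round 3 — app-a, edge-2 crash.
  app-a sheds 193 req/s to db-r: 193 each.
    db-r: 30+193 = 223 > 120
  edge-2 sheds 243 req/s: no online neighbours, lost.
Round 4 — db-r crashes.
  db-r sheds 223 req/s to queue-2: 223 each.
    queue-2: 110+223 = 333 > 140
Round 5 — queue-2 crashes.
  queue-2 sheds 333 req/s: no online neighbours, lost.
No further crashes.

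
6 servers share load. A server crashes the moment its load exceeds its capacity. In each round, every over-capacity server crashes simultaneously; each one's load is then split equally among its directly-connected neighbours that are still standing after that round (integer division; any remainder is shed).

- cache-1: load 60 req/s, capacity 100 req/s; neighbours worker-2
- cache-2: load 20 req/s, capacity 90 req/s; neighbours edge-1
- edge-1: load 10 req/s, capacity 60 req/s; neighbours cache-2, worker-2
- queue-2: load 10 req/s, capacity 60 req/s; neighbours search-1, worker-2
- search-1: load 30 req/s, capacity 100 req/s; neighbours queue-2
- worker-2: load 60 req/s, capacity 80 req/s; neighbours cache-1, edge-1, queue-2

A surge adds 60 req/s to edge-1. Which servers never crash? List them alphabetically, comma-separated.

Round 1 — edge-1 at 70 > 60. edge-1 crashes.
  edge-1 sheds 70 req/s to cache-2, worker-2: 35 each.
    cache-2: 20+35 = 55 ≤ 90
    worker-2: 60+35 = 95 > 80
Round 2 — worker-2 crashes.
  worker-2 sheds 95 req/s to cache-1, queue-2: 47 each (1 lost).
    cache-1: 60+47 = 107 > 100
    queue-2: 10+47 = 57 ≤ 60
Round 3 — cache-1 crashes.
  cache-1 sheds 107 req/s: no online neighbours, lost.
No further crashes.

cache-2, queue-2, search-1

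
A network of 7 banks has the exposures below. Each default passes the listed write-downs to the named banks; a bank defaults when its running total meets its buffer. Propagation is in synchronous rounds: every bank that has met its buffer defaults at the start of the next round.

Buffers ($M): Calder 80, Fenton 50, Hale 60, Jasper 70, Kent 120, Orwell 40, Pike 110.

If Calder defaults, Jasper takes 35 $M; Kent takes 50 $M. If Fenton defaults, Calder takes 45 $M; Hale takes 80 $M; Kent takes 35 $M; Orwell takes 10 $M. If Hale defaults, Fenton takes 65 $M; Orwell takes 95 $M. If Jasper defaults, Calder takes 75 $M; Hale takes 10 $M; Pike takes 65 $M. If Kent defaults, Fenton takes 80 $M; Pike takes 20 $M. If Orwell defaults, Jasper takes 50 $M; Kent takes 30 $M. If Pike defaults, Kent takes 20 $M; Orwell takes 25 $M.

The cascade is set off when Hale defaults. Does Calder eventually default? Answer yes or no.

no

Round 1 — Hale defaults (initial).
  Fenton: +65 → 65 ≥ 50
  Orwell: +95 → 95 ≥ 40
Round 2 — Fenton, Orwell default.
  Calder: +45 → 45 < 80
  Jasper: +50 → 50 < 70
  Kent: +35+30 → 65 < 120
No further defaults.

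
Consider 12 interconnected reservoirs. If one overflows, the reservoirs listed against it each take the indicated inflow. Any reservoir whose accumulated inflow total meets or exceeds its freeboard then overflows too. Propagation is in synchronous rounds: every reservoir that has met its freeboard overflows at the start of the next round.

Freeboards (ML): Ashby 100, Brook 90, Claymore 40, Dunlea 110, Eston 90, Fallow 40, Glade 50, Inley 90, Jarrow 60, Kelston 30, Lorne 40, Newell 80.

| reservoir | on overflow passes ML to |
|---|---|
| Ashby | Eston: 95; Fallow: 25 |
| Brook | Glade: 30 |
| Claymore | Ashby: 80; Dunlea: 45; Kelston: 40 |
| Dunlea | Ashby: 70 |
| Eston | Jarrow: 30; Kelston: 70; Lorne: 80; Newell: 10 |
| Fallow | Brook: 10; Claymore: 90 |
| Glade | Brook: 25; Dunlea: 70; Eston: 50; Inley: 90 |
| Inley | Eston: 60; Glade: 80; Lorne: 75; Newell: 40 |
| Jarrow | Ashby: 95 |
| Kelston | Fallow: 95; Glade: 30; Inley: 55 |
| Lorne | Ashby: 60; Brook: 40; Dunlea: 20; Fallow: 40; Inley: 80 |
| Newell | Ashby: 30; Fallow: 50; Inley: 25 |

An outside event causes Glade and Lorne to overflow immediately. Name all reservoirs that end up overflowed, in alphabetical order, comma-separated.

Round 1 — Glade, Lorne overflow (initial).
  Ashby: +60 → 60 < 100
  Brook: +25+40 → 65 < 90
  Dunlea: +70+20 → 90 < 110
  Eston: +50 → 50 < 90
  Fallow: +40 → 40 ≥ 40
  Inley: +90+80 → 170 ≥ 90
Round 2 — Fallow, Inley overflow.
  Brook: +10 → 75 < 90
  Claymore: +90 → 90 ≥ 40
  Eston: +60 → 110 ≥ 90
  Newell: +40 → 40 < 80
Round 3 — Claymore, Eston overflow.
  Ashby: +80 → 140 ≥ 100
  Dunlea: +45 → 135 ≥ 110
  Jarrow: +30 → 30 < 60
  Kelston: +40+70 → 110 ≥ 30
  Newell: +10 → 50 < 80
Round 4 — Ashby, Dunlea, Kelston overflow.
No further overflows.

Ashby, Claymore, Dunlea, Eston, Fallow, Glade, Inley, Kelston, Lorne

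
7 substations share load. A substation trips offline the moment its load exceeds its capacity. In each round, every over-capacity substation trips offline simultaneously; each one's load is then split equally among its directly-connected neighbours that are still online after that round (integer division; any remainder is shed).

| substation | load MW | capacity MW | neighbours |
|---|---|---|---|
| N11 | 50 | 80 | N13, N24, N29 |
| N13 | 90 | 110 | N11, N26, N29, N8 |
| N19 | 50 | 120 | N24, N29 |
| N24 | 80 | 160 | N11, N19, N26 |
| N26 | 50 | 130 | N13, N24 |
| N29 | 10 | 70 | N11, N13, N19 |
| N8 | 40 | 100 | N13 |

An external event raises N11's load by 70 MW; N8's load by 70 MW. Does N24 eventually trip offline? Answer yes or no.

yes

Round 1 — N11 at 120 > 80; N8 at 110 > 100. N11, N8 trip offline.
  N11 sheds 120 MW to N13, N24, N29: 40 each.
    N13: 90+40 = 130 > 110
    N24: 80+40 = 120 ≤ 160
    N29: 10+40 = 50 ≤ 70
  N8 sheds 110 MW to N13: 110 each.
    N13: 130+110 = 240 > 110
Round 2 — N13 trips offline.
  N13 sheds 240 MW to N26, N29: 120 each.
    N26: 50+120 = 170 > 130
    N29: 50+120 = 170 > 70
Round 3 — N26, N29 trip offline.
  N26 sheds 170 MW to N24: 170 each.
    N24: 120+170 = 290 > 160
  N29 sheds 170 MW to N19: 170 each.
    N19: 50+170 = 220 > 120
Round 4 — N19, N24 trip offline.
  N19 sheds 220 MW: no online neighbours, lost.
  N24 sheds 290 MW: no online neighbours, lost.
No further trips.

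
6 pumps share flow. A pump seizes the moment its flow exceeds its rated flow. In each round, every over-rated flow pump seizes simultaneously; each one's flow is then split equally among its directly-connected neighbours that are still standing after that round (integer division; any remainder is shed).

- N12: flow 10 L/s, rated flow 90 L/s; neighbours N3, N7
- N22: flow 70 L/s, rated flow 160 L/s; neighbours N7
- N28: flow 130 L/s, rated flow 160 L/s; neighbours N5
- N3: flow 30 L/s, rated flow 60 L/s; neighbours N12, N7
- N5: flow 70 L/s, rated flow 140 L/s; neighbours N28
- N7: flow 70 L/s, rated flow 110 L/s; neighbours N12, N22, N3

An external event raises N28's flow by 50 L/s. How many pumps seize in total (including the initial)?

2

Round 1 — N28 at 180 > 160. N28 seizes.
  N28 sheds 180 L/s to N5: 180 each.
    N5: 70+180 = 250 > 140
Round 2 — N5 seizes.
  N5 sheds 250 L/s: no online neighbours, lost.
No further seizures.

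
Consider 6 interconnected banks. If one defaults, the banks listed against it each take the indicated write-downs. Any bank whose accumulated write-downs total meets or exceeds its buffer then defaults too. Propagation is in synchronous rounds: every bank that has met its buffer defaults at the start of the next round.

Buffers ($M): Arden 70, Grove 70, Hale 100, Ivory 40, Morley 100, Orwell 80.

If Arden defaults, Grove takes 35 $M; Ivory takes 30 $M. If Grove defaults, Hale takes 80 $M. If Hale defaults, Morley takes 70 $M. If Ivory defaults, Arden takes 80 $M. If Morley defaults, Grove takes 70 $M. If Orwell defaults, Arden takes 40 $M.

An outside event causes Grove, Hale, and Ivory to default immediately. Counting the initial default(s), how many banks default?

Round 1 — Grove, Hale, Ivory default (initial).
  Arden: +80 → 80 ≥ 70
  Morley: +70 → 70 < 100
Round 2 — Arden defaults.
No further defaults.

4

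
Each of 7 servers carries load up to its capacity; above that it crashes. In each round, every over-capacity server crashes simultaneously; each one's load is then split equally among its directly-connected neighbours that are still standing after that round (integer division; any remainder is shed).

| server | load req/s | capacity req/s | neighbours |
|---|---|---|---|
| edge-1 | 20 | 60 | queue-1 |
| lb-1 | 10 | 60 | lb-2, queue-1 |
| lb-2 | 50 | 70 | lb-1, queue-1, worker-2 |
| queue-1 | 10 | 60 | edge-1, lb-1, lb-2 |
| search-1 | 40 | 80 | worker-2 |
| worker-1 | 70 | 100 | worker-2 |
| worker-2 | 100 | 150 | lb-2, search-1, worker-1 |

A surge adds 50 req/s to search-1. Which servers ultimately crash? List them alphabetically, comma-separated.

Round 1 — search-1 at 90 > 80. search-1 crashes.
  search-1 sheds 90 req/s to worker-2: 90 each.
    worker-2: 100+90 = 190 > 150
Round 2 — worker-2 crashes.
  worker-2 sheds 190 req/s to lb-2, worker-1: 95 each.
    lb-2: 50+95 = 145 > 70
    worker-1: 70+95 = 165 > 100
Round 3 — lb-2, worker-1 crash.
  lb-2 sheds 145 req/s to lb-1, queue-1: 72 each (1 lost).
    lb-1: 10+72 = 82 > 60
    queue-1: 10+72 = 82 > 60
  worker-1 sheds 165 req/s: no online neighbours, lost.
Round 4 — lb-1, queue-1 crash.
  lb-1 sheds 82 req/s: no online neighbours, lost.
  queue-1 sheds 82 req/s to edge-1: 82 each.
    edge-1: 20+82 = 102 > 60
Round 5 — edge-1 crashes.
  edge-1 sheds 102 req/s: no online neighbours, lost.
No further crashes.

edge-1, lb-1, lb-2, queue-1, search-1, worker-1, worker-2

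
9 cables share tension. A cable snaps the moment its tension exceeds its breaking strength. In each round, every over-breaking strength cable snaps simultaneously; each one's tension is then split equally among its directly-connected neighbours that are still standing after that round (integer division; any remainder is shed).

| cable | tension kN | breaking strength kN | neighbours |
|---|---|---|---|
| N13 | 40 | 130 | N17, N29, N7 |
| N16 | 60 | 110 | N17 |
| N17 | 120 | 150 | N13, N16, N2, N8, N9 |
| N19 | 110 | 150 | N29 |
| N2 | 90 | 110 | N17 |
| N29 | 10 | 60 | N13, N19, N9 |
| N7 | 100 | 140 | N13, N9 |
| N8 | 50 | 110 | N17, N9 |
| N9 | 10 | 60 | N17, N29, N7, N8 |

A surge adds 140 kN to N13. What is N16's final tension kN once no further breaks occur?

105

Round 1 — N13 at 180 > 130. N13 snaps.
  N13 sheds 180 kN to N17, N29, N7: 60 each.
    N17: 120+60 = 180 > 150
    N29: 10+60 = 70 > 60
    N7: 100+60 = 160 > 140
Round 2 — N17, N29, N7 snap.
  N17 sheds 180 kN to N16, N2, N8, N9: 45 each.
    N16: 60+45 = 105 ≤ 110
    N2: 90+45 = 135 > 110
    N8: 50+45 = 95 ≤ 110
    N9: 10+45 = 55 ≤ 60
  N29 sheds 70 kN to N19, N9: 35 each.
    N19: 110+35 = 145 ≤ 150
    N9: 55+35 = 90 > 60
  N7 sheds 160 kN to N9: 160 each.
    N9: 90+160 = 250 > 60
Round 3 — N2, N9 snap.
  N2 sheds 135 kN: no online neighbours, lost.
  N9 sheds 250 kN to N8: 250 each.
    N8: 95+250 = 345 > 110
Round 4 — N8 snaps.
  N8 sheds 345 kN: no online neighbours, lost.
No further breaks.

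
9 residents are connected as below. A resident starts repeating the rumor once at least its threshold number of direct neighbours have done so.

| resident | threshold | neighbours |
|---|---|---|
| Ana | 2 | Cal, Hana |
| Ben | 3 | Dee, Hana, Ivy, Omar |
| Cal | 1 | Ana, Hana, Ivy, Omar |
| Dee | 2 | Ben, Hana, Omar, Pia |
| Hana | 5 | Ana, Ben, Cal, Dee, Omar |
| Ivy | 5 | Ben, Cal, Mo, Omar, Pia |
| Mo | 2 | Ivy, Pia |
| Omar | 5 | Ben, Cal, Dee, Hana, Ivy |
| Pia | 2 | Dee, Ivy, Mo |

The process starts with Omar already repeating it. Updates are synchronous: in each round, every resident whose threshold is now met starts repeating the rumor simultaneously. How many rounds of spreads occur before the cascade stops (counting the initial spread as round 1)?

Round 1 — Omar starts repeating the rumor (initial).
Round 2 — checking thresholds:
  Ben: 1 of 4 neighbours < 3, below threshold.
  Cal: 1 of 4 neighbours ≥ 1, starts repeating the rumor.
  Dee: 1 of 4 neighbours < 2, below threshold.
  Hana: 1 of 5 neighbours < 5, below threshold.
  Ivy: 1 of 5 neighbours < 5, below threshold.
Round 3 — no new spreads; cascade stops.

2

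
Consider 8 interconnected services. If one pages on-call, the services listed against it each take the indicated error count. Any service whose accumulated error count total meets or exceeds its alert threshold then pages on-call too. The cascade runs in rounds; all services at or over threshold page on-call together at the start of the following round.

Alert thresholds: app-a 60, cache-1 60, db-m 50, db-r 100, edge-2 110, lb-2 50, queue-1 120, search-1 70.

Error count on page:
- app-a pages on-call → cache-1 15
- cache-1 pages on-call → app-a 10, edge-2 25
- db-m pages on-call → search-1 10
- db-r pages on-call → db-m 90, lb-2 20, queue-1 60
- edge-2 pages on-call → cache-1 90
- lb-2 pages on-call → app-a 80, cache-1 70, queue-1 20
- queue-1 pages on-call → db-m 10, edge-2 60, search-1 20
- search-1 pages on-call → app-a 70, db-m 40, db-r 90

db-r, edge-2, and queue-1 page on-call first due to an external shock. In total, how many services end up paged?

Round 1 — db-r, edge-2, queue-1 page on-call (initial).
  cache-1: +90 → 90 ≥ 60
  db-m: +90+10 → 100 ≥ 50
  lb-2: +20 → 20 < 50
  search-1: +20 → 20 < 70
Round 2 — cache-1, db-m page on-call.
  app-a: +10 → 10 < 60
  search-1: +10 → 30 < 70
No further pages.

5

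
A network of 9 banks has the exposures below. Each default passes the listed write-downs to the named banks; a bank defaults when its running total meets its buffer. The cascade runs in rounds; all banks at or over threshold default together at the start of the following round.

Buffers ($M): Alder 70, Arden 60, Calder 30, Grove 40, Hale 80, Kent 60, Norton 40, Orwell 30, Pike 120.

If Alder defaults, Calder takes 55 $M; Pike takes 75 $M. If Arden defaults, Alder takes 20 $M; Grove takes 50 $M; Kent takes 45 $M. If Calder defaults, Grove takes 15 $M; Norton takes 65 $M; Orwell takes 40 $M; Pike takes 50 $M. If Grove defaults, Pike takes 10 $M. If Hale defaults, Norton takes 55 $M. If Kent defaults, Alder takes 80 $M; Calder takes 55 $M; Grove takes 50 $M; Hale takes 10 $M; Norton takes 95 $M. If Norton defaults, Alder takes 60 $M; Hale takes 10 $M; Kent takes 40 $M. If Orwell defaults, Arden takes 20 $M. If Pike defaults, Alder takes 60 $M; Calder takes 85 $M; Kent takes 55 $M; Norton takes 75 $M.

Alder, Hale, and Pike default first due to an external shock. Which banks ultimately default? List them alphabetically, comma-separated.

Round 1 — Alder, Hale, Pike default (initial).
  Calder: +55+85 → 140 ≥ 30
  Kent: +55 → 55 < 60
  Norton: +55+75 → 130 ≥ 40
Round 2 — Calder, Norton default.
  Grove: +15 → 15 < 40
  Kent: +40 → 95 ≥ 60
  Orwell: +40 → 40 ≥ 30
Round 3 — Kent, Orwell default.
  Arden: +20 → 20 < 60
  Grove: +50 → 65 ≥ 40
Round 4 — Grove defaults.
No further defaults.

Alder, Calder, Grove, Hale, Kent, Norton, Orwell, Pike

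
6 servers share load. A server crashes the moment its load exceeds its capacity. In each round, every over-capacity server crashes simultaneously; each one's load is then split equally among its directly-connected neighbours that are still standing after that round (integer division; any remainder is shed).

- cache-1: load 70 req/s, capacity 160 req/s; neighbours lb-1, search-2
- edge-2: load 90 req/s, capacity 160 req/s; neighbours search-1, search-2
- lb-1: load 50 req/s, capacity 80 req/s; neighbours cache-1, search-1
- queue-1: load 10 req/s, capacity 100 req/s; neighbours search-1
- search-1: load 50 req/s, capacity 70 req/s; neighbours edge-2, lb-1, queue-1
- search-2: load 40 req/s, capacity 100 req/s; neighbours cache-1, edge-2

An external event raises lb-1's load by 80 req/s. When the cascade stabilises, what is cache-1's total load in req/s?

135

Round 1 — lb-1 at 130 > 80. lb-1 crashes.
  lb-1 sheds 130 req/s to cache-1, search-1: 65 each.
    cache-1: 70+65 = 135 ≤ 160
    search-1: 50+65 = 115 > 70
Round 2 — search-1 crashes.
  search-1 sheds 115 req/s to edge-2, queue-1: 57 each (1 lost).
    edge-2: 90+57 = 147 ≤ 160
    queue-1: 10+57 = 67 ≤ 100
No further crashes.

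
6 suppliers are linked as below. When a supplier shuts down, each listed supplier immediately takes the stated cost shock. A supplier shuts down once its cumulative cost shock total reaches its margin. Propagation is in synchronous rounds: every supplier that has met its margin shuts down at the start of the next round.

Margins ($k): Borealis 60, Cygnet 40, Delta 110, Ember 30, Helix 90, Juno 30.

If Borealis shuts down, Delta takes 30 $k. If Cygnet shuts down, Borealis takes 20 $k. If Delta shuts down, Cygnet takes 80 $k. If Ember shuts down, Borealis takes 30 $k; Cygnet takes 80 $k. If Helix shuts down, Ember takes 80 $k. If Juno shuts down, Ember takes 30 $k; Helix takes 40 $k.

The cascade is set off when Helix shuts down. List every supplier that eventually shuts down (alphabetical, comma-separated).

Cygnet, Ember, Helix

Round 1 — Helix shuts down (initial).
  Ember: +80 → 80 ≥ 30
Round 2 — Ember shuts down.
  Borealis: +30 → 30 < 60
  Cygnet: +80 → 80 ≥ 40
Round 3 — Cygnet shuts down.
  Borealis: +20 → 50 < 60
No further shutdowns.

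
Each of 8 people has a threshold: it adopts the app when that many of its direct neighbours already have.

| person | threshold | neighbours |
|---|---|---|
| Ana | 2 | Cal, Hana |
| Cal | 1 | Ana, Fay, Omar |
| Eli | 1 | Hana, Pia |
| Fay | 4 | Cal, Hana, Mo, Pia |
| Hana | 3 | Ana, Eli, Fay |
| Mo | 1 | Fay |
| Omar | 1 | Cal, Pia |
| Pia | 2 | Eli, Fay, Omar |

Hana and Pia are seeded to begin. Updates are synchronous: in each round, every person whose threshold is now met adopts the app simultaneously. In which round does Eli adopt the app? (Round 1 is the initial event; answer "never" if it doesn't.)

Round 1 — Hana, Pia adopt the app (initial).
Round 2 — checking thresholds:
  Ana: 1 of 2 neighbours < 2, not yet.
  Eli: 2 of 2 neighbours ≥ 1, adopts the app.
  Fay: 2 of 4 neighbours < 4, not yet.
  Omar: 1 of 2 neighbours ≥ 1, adopts the app.
Round 3 — checking thresholds:
  Ana: 1 of 2 neighbours < 2, not yet.
  Cal: 1 of 3 neighbours ≥ 1, adopts the app.
  Fay: 2 of 4 neighbours < 4, not yet.
Round 4 — checking thresholds:
  Ana: 2 of 2 neighbours ≥ 2, adopts the app.
  Fay: 3 of 4 neighbours < 4, not yet.
Round 5 — no new adoptions; cascade stops.

2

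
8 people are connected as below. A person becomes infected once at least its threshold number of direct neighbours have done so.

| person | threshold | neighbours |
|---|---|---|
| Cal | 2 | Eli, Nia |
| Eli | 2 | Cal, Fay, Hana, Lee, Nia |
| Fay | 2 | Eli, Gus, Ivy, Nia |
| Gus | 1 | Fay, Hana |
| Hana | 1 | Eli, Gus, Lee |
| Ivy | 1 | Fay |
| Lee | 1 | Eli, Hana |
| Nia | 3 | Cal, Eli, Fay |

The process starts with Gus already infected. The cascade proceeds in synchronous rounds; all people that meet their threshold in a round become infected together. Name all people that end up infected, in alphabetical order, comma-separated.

Eli, Fay, Gus, Hana, Ivy, Lee

Round 1 — Gus becomes infected (initial).
Round 2 — checking thresholds:
  Fay: 1 of 4 neighbours < 2, not yet.
  Hana: 1 of 3 neighbours ≥ 1, becomes infected.
Round 3 — checking thresholds:
  Eli: 1 of 5 neighbours < 2, not yet.
  Fay: 1 of 4 neighbours < 2, not yet.
  Lee: 1 of 2 neighbours ≥ 1, becomes infected.
Round 4 — checking thresholds:
  Eli: 2 of 5 neighbours ≥ 2, becomes infected.
  Fay: 1 of 4 neighbours < 2, not yet.
Round 5 — checking thresholds:
  Cal: 1 of 2 neighbours < 2, not yet.
  Fay: 2 of 4 neighbours ≥ 2, becomes infected.
  Nia: 1 of 3 neighbours < 3, not yet.
Round 6 — checking thresholds:
  Cal: 1 of 2 neighbours < 2, not yet.
  Ivy: 1 of 1 neighbours ≥ 1, becomes infected.
  Nia: 2 of 3 neighbours < 3, not yet.
Round 7 — no new infections; cascade stops.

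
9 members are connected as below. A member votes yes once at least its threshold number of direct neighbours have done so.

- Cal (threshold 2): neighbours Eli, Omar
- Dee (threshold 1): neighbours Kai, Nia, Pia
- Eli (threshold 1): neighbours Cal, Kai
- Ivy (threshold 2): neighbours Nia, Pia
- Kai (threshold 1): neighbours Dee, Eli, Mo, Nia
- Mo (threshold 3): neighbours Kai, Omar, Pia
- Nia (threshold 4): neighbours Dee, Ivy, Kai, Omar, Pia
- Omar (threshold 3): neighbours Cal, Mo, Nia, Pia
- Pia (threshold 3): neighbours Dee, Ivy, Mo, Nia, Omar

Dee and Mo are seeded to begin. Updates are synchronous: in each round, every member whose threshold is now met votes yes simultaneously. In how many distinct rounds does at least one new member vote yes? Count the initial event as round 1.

Round 1 — Dee, Mo vote yes (initial).
Round 2 — checking thresholds:
  Kai: 2 of 4 neighbours ≥ 1, votes yes.
  Nia: 1 of 5 neighbours < 4, below threshold.
  Omar: 1 of 4 neighbours < 3, below threshold.
  Pia: 2 of 5 neighbours < 3, below threshold.
Round 3 — checking thresholds:
  Eli: 1 of 2 neighbours ≥ 1, votes yes.
  Nia: 2 of 5 neighbours < 4, below threshold.
  Omar: 1 of 4 neighbours < 3, below threshold.
  Pia: 2 of 5 neighbours < 3, below threshold.
Round 4 — no new yes votes; cascade stops.

3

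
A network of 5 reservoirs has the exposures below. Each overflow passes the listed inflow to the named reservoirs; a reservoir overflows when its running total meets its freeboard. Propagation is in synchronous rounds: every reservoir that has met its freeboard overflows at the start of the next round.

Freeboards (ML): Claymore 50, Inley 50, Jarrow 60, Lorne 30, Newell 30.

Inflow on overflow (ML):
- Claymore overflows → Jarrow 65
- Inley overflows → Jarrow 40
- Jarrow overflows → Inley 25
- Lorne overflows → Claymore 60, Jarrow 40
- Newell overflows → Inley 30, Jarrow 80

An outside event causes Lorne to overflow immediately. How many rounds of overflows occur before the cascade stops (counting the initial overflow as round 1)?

3

Round 1 — Lorne overflows (initial).
  Claymore: +60 → 60 ≥ 50
  Jarrow: +40 → 40 < 60
Round 2 — Claymore overflows.
  Jarrow: +65 → 105 ≥ 60
Round 3 — Jarrow overflows.
  Inley: +25 → 25 < 50
No further overflows.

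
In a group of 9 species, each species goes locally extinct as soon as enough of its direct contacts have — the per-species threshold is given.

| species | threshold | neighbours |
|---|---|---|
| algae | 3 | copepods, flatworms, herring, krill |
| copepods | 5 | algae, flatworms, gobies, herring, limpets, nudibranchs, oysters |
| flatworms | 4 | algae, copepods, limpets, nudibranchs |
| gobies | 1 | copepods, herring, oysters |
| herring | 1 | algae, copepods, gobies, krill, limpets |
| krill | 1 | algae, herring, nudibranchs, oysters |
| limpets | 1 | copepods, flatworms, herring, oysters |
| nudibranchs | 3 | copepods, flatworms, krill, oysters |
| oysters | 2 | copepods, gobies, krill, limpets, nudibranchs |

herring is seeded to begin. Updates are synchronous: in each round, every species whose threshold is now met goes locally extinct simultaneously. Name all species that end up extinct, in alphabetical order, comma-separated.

gobies, herring, krill, limpets, oysters

Round 1 — herring goes locally extinct (initial).
Round 2 — checking thresholds:
  algae: 1 of 4 neighbours < 3, not yet.
  copepods: 1 of 7 neighbours < 5, not yet.
  gobies: 1 of 3 neighbours ≥ 1, goes locally extinct.
  krill: 1 of 4 neighbours ≥ 1, goes locally extinct.
  limpets: 1 of 4 neighbours ≥ 1, goes locally extinct.
Round 3 — checking thresholds:
  algae: 2 of 4 neighbours < 3, not yet.
  copepods: 3 of 7 neighbours < 5, not yet.
  flatworms: 1 of 4 neighbours < 4, not yet.
  nudibranchs: 1 of 4 neighbours < 3, not yet.
  oysters: 3 of 5 neighbours ≥ 2, goes locally extinct.
Round 4 — no new extinctions; cascade stops.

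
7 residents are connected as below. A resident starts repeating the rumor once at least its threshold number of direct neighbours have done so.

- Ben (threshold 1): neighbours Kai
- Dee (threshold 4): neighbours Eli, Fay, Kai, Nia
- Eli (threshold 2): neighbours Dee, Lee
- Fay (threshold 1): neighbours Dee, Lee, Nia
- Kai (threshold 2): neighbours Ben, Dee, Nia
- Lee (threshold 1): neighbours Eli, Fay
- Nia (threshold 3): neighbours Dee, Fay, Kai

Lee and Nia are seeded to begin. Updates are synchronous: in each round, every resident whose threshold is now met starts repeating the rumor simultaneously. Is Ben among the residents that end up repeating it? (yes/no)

no

Round 1 — Lee, Nia start repeating the rumor (initial).
Round 2 — checking thresholds:
  Dee: 1 of 4 neighbours < 4, holds.
  Eli: 1 of 2 neighbours < 2, holds.
  Fay: 2 of 3 neighbours ≥ 1, starts repeating the rumor.
  Kai: 1 of 3 neighbours < 2, holds.
Round 3 — no new spreads; cascade stops.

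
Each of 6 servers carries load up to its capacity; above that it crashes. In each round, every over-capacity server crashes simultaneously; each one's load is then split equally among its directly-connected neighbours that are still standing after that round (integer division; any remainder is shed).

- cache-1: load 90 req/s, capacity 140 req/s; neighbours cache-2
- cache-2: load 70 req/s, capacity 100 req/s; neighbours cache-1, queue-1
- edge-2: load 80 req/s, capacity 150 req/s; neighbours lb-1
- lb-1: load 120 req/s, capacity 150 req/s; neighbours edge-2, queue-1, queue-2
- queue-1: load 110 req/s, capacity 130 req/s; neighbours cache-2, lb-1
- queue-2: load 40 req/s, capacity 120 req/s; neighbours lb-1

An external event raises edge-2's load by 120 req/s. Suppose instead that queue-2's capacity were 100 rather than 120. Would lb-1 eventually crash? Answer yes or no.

With queue-2's capacity at 100:
Round 1 — edge-2 at 200 > 150. edge-2 crashes.
  edge-2 sheds 200 req/s to lb-1: 200 each.
    lb-1: 120+200 = 320 > 150
Round 2 — lb-1 crashes.
  lb-1 sheds 320 req/s to queue-1, queue-2: 160 each.
    queue-1: 110+160 = 270 > 130
    queue-2: 40+160 = 200 > 100
Round 3 — queue-1, queue-2 crash.
  queue-1 sheds 270 req/s to cache-2: 270 each.
    cache-2: 70+270 = 340 > 100
  queue-2 sheds 200 req/s: no online neighbours, lost.
Round 4 — cache-2 crashes.
  cache-2 sheds 340 req/s to cache-1: 340 each.
    cache-1: 90+340 = 430 > 140
Round 5 — cache-1 crashes.
  cache-1 sheds 430 req/s: no online neighbours, lost.
No further crashes.

yes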